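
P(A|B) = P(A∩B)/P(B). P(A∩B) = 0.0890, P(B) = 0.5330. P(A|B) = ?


P(A|B) = 0.0890/0.5330 = 0.1670

P(A|B) = 0.1670


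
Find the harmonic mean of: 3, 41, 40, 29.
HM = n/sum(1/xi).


Sum of reciprocals = 1/3 + 1/41 + 1/40 + 1/29 = 0.417206
HM = 4/0.417206 = 9.5876

HM = 9.5876


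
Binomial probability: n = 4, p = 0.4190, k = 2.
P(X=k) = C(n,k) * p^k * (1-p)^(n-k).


C(4,2) = 6
p^2 = 0.175561
(1-p)^2 = 0.337561
P = 6 * 0.175561 * 0.337561 = 0.3556

P(X=2) = 0.3556


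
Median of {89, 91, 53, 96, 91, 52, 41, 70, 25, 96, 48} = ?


Sorted: 25, 41, 48, 52, 53, 70, 89, 91, 91, 96, 96
n = 11 (odd)
Middle value = 70

Median = 70


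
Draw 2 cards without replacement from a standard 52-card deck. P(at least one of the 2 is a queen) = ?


P(at least one) = 1 - P(none)
P(none) = (48/52) × (47/51) = 0.850679
P(at least one) = 1 - 0.850679 = 0.1493

P = 0.1493


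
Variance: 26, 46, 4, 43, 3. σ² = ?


Mean = 24.4000
Squared deviations: 2.5600, 466.5600, 416.1600, 345.9600, 457.9600
Sum = 1689.2000
Variance = 1689.2000/5 = 337.8400

Variance = 337.8400


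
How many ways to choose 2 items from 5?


C(5,2) = 5!/(2! × 3!)
= 120/(2 × 6)
= 10

C(5,2) = 10


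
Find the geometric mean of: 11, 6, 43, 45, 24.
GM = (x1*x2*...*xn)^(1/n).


Product = 11 × 6 × 43 × 45 × 24 = 3065040
GM = 3065040^(1/5) = 19.8284

GM = 19.8284


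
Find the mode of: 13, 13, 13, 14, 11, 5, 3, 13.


Frequencies: 3:1, 5:1, 11:1, 13:4, 14:1
Max frequency = 4
Mode = 13

Mode = 13


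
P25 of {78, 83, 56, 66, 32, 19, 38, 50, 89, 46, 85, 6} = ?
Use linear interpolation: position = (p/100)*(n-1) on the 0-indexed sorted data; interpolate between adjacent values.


Sorted: 6, 19, 32, 38, 46, 50, 56, 66, 78, 83, 85, 89
n = 12
Index = 25/100 * 11 = 2.7500
Lower = data[2] = 32, Upper = data[3] = 38
P25 = 32 + 0.7500*(6) = 36.5000

P25 = 36.5000


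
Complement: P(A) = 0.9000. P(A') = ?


P(not A) = 1 - 0.9000 = 0.1000

P(not A) = 0.1000


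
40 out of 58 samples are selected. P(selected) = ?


P = 40/58 = 0.6897

P = 0.6897


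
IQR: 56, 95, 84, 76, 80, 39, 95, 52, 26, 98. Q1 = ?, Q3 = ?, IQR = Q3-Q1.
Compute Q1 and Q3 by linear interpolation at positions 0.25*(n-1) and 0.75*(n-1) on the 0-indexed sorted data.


Sorted: 26, 39, 52, 56, 76, 80, 84, 95, 95, 98
Q1 (25th %ile) = 53.0000
Q3 (75th %ile) = 92.2500
IQR = 92.2500 - 53.0000 = 39.2500

IQR = 39.2500


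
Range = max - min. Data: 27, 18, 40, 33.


Max = 40, Min = 18
Range = 40 - 18 = 22

Range = 22


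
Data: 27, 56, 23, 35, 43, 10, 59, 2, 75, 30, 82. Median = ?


Sorted: 2, 10, 23, 27, 30, 35, 43, 56, 59, 75, 82
n = 11 (odd)
Middle value = 35

Median = 35


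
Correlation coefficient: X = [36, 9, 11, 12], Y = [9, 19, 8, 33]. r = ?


Mean X = 17.0000, Mean Y = 17.2500
SD X = 11.022704, SD Y = 10.059200
Cov = -48.500000
r = -48.500000/(11.022704*10.059200) = -0.4374

r = -0.4374


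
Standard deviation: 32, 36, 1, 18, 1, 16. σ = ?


Mean = 17.3333
Variance = 183.2222
SD = sqrt(183.2222) = 13.5360

SD = 13.5360


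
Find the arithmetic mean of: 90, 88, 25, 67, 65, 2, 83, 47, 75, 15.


Sum = 90 + 88 + 25 + 67 + 65 + 2 + 83 + 47 + 75 + 15 = 557
n = 10
Mean = 557/10 = 55.7000

Mean = 55.7000


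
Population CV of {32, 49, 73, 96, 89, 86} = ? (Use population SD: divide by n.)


Mean = 70.8333
SD = 23.0320
CV = (23.0320/70.8333)*100 = 32.5157%

CV = 32.5157%


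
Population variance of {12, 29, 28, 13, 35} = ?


Mean = 23.4000
Squared deviations: 129.9600, 31.3600, 21.1600, 108.1600, 134.5600
Sum = 425.2000
Variance = 425.2000/5 = 85.0400

Variance = 85.0400


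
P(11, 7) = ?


P(11,7) = 11!/4!
= 39916800/24
= 1663200

P(11,7) = 1663200


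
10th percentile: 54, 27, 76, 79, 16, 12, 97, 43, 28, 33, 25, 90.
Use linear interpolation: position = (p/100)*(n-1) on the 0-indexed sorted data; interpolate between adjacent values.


Sorted: 12, 16, 25, 27, 28, 33, 43, 54, 76, 79, 90, 97
n = 12
Index = 10/100 * 11 = 1.1000
Lower = data[1] = 16, Upper = data[2] = 25
P10 = 16 + 0.1000*(9) = 16.9000

P10 = 16.9000


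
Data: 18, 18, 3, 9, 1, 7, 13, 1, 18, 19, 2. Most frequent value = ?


Frequencies: 1:2, 2:1, 3:1, 7:1, 9:1, 13:1, 18:3, 19:1
Max frequency = 3
Mode = 18

Mode = 18


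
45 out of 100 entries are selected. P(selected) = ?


P = 45/100 = 0.4500

P = 0.4500


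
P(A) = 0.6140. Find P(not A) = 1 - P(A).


P(not A) = 1 - 0.6140 = 0.3860

P(not A) = 0.3860


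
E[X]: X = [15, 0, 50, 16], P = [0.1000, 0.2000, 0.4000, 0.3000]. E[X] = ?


E[X] = 15*0.1000 + 0*0.2000 + 50*0.4000 + 16*0.3000
= 1.5000 + 0 + 20.0000 + 4.8000
= 26.3000

E[X] = 26.3000


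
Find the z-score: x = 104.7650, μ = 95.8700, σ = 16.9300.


z = (104.7650 - 95.8700)/16.9300
= 8.8950/16.9300
= 0.5254

z = 0.5254


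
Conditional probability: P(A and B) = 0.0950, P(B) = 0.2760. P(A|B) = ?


P(A|B) = 0.0950/0.2760 = 0.3442

P(A|B) = 0.3442


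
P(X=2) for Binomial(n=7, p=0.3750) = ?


C(7,2) = 21
p^2 = 0.140625
(1-p)^5 = 0.095367
P = 21 * 0.140625 * 0.095367 = 0.2816

P(X=2) = 0.2816


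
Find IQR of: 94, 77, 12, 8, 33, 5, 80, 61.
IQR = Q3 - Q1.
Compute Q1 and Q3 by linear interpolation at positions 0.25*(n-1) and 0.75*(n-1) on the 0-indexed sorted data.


Sorted: 5, 8, 12, 33, 61, 77, 80, 94
Q1 (25th %ile) = 11.0000
Q3 (75th %ile) = 77.7500
IQR = 77.7500 - 11.0000 = 66.7500

IQR = 66.7500


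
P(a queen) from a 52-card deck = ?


4 queens in 52 cards
P = 4/52 = 0.0769

P = 0.0769


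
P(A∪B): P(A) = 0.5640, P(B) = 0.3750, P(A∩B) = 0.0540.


P(A∪B) = 0.5640 + 0.3750 - 0.0540
= 0.9390 - 0.0540
= 0.8850

P(A∪B) = 0.8850


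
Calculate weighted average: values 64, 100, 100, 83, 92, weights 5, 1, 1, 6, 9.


Numerator = 64*5 + 100*1 + 100*1 + 83*6 + 92*9 = 1846
Denominator = 5 + 1 + 1 + 6 + 9 = 22
WM = 1846/22 = 83.9091

WM = 83.9091


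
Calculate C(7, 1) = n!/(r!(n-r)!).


C(7,1) = 7!/(1! × 6!)
= 5040/(1 × 720)
= 7

C(7,1) = 7


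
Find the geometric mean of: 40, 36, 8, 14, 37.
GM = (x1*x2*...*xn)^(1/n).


Product = 40 × 36 × 8 × 14 × 37 = 5967360
GM = 5967360^(1/5) = 22.6546

GM = 22.6546


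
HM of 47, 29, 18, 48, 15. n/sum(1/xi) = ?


Sum of reciprocals = 1/47 + 1/29 + 1/18 + 1/48 + 1/15 = 0.198815
HM = 5/0.198815 = 25.1490

HM = 25.1490


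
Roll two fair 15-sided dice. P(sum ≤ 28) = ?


Total outcomes = 15×15 = 225
Favorable (sum ≤ 28): 222
P = 222/225 = 0.9867

P = 0.9867


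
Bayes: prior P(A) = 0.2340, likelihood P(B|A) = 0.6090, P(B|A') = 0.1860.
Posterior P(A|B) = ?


P(B) = P(B|A)*P(A) + P(B|A')*P(A')
= 0.6090*0.2340 + 0.1860*0.7660
= 0.142506 + 0.142476 = 0.284982
P(A|B) = 0.142506/0.284982 = 0.5001

P(A|B) = 0.5001


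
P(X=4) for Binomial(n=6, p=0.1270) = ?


C(6,4) = 15
p^4 = 0.000260
(1-p)^2 = 0.762129
P = 15 * 0.000260 * 0.762129 = 0.0030

P(X=4) = 0.0030


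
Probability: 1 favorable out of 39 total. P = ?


P = 1/39 = 0.0256

P = 0.0256


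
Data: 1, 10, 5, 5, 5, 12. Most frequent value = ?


Frequencies: 1:1, 5:3, 10:1, 12:1
Max frequency = 3
Mode = 5

Mode = 5


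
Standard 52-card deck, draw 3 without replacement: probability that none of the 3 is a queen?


P(no queens) = (48/52) × (47/51) × (46/50)
= 0.7826

P = 0.7826


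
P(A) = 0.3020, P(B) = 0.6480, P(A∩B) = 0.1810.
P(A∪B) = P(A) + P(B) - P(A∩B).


P(A∪B) = 0.3020 + 0.6480 - 0.1810
= 0.9500 - 0.1810
= 0.7690

P(A∪B) = 0.7690


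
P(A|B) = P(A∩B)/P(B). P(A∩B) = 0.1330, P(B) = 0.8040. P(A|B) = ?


P(A|B) = 0.1330/0.8040 = 0.1654

P(A|B) = 0.1654


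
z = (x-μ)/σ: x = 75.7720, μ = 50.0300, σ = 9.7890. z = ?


z = (75.7720 - 50.0300)/9.7890
= 25.7420/9.7890
= 2.6297

z = 2.6297


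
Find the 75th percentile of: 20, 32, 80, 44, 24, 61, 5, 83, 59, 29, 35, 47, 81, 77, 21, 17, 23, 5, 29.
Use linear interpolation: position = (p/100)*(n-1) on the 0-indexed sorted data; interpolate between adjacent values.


Sorted: 5, 5, 17, 20, 21, 23, 24, 29, 29, 32, 35, 44, 47, 59, 61, 77, 80, 81, 83
n = 19
Index = 75/100 * 18 = 13.5000
Lower = data[13] = 59, Upper = data[14] = 61
P75 = 59 + 0.5000*(2) = 60.0000

P75 = 60.0000


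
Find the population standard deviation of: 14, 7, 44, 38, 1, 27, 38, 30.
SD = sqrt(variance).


Mean = 24.8750
Variance = 218.6094
SD = sqrt(218.6094) = 14.7854

SD = 14.7854


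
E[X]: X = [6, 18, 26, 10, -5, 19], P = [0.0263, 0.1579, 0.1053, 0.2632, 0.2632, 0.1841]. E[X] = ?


E[X] = 6*0.0263 + 18*0.1579 + 26*0.1053 + 10*0.2632 - 5*0.2632 + 19*0.1841
= 0.1578 + 2.8422 + 2.7378 + 2.6320 - 1.3160 + 3.4979
= 10.5517

E[X] = 10.5517


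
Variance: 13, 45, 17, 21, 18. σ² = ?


Mean = 22.8000
Squared deviations: 96.0400, 492.8400, 33.6400, 3.2400, 23.0400
Sum = 648.8000
Variance = 648.8000/5 = 129.7600

Variance = 129.7600


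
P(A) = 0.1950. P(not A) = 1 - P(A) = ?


P(not A) = 1 - 0.1950 = 0.8050

P(not A) = 0.8050


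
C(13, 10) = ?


C(13,10) = 13!/(10! × 3!)
= 6227020800/(3628800 × 6)
= 286

C(13,10) = 286


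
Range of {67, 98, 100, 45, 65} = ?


Max = 100, Min = 45
Range = 100 - 45 = 55

Range = 55


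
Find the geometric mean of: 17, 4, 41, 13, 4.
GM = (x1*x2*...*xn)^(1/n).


Product = 17 × 4 × 41 × 13 × 4 = 144976
GM = 144976^(1/5) = 10.7711

GM = 10.7711


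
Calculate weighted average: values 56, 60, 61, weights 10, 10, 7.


Numerator = 56*10 + 60*10 + 61*7 = 1587
Denominator = 10 + 10 + 7 = 27
WM = 1587/27 = 58.7778

WM = 58.7778


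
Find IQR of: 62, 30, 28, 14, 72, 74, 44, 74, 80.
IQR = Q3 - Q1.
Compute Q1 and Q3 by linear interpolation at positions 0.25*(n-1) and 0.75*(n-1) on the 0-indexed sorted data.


Sorted: 14, 28, 30, 44, 62, 72, 74, 74, 80
Q1 (25th %ile) = 30.0000
Q3 (75th %ile) = 74.0000
IQR = 74.0000 - 30.0000 = 44.0000

IQR = 44.0000


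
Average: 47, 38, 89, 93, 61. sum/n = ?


Sum = 47 + 38 + 89 + 93 + 61 = 328
n = 5
Mean = 328/5 = 65.6000

Mean = 65.6000


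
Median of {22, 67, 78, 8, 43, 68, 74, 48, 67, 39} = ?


Sorted: 8, 22, 39, 43, 48, 67, 67, 68, 74, 78
n = 10 (even)
Middle values: 48 and 67
Median = (48+67)/2 = 57.5000

Median = 57.5000


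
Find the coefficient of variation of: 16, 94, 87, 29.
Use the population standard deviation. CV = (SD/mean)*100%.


Mean = 56.5000
SD = 34.3984
CV = (34.3984/56.5000)*100 = 60.8821%

CV = 60.8821%


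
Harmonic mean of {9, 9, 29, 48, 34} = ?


Sum of reciprocals = 1/9 + 1/9 + 1/29 + 1/48 + 1/34 = 0.306950
HM = 5/0.306950 = 16.2893

HM = 16.2893


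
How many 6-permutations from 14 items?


P(14,6) = 14!/8!
= 87178291200/40320
= 2162160

P(14,6) = 2162160


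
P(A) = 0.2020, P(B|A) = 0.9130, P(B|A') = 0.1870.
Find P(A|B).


P(B) = P(B|A)*P(A) + P(B|A')*P(A')
= 0.9130*0.2020 + 0.1870*0.7980
= 0.184426 + 0.149226 = 0.333652
P(A|B) = 0.184426/0.333652 = 0.5527

P(A|B) = 0.5527


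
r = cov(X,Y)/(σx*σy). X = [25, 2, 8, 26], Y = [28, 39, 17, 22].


Mean X = 15.2500, Mean Y = 26.5000
SD X = 10.473180, SD Y = 8.200610
Cov = -32.625000
r = -32.625000/(10.473180*8.200610) = -0.3799

r = -0.3799


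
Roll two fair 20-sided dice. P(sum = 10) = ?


Total outcomes = 20×20 = 400
Favorable (sum = 10): 9
P = 9/400 = 0.0225

P = 0.0225


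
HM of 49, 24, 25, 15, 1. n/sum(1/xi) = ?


Sum of reciprocals = 1/49 + 1/24 + 1/25 + 1/15 + 1/1 = 1.168741
HM = 5/1.168741 = 4.2781

HM = 4.2781


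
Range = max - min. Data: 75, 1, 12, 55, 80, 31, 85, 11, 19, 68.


Max = 85, Min = 1
Range = 85 - 1 = 84

Range = 84


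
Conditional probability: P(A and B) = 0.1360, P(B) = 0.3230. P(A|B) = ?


P(A|B) = 0.1360/0.3230 = 0.4211

P(A|B) = 0.4211


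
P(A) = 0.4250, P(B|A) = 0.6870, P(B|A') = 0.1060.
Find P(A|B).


P(B) = P(B|A)*P(A) + P(B|A')*P(A')
= 0.6870*0.4250 + 0.1060*0.5750
= 0.291975 + 0.060950 = 0.352925
P(A|B) = 0.291975/0.352925 = 0.8273

P(A|B) = 0.8273


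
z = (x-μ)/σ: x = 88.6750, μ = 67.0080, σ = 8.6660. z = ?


z = (88.6750 - 67.0080)/8.6660
= 21.6670/8.6660
= 2.5002

z = 2.5002


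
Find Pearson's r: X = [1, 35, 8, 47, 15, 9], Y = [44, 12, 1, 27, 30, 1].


Mean X = 19.1667, Mean Y = 19.1667
SD X = 16.334184, SD Y = 15.847362
Cov = -0.694444
r = -0.694444/(16.334184*15.847362) = -0.0027

r = -0.0027


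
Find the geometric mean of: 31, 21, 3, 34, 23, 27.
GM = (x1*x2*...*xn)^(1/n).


Product = 31 × 21 × 3 × 34 × 23 × 27 = 41235642
GM = 41235642^(1/6) = 18.5871

GM = 18.5871


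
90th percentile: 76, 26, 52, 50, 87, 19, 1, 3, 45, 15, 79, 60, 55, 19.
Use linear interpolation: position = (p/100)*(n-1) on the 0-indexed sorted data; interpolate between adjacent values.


Sorted: 1, 3, 15, 19, 19, 26, 45, 50, 52, 55, 60, 76, 79, 87
n = 14
Index = 90/100 * 13 = 11.7000
Lower = data[11] = 76, Upper = data[12] = 79
P90 = 76 + 0.7000*(3) = 78.1000

P90 = 78.1000


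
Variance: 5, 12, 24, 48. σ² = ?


Mean = 22.2500
Squared deviations: 297.5625, 105.0625, 3.0625, 663.0625
Sum = 1068.7500
Variance = 1068.7500/4 = 267.1875

Variance = 267.1875


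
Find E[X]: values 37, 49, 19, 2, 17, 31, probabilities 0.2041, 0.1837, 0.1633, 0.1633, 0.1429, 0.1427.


E[X] = 37*0.2041 + 49*0.1837 + 19*0.1633 + 2*0.1633 + 17*0.1429 + 31*0.1427
= 7.5517 + 9.0013 + 3.1027 + 0.3266 + 2.4293 + 4.4237
= 26.8353

E[X] = 26.8353


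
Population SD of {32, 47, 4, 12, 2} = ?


Mean = 19.4000
Variance = 303.0400
SD = sqrt(303.0400) = 17.4080

SD = 17.4080


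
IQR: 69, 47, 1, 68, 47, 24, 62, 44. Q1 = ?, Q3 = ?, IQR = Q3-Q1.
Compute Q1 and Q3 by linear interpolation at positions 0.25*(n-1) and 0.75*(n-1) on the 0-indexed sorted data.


Sorted: 1, 24, 44, 47, 47, 62, 68, 69
Q1 (25th %ile) = 39.0000
Q3 (75th %ile) = 63.5000
IQR = 63.5000 - 39.0000 = 24.5000

IQR = 24.5000


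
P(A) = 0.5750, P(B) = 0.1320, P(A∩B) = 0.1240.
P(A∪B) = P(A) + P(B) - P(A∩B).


P(A∪B) = 0.5750 + 0.1320 - 0.1240
= 0.7070 - 0.1240
= 0.5830

P(A∪B) = 0.5830


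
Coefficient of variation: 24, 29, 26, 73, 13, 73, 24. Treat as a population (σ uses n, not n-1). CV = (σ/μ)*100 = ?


Mean = 37.4286
SD = 22.9587
CV = (22.9587/37.4286)*100 = 61.3400%

CV = 61.3400%


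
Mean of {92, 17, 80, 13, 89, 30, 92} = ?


Sum = 92 + 17 + 80 + 13 + 89 + 30 + 92 = 413
n = 7
Mean = 413/7 = 59.0000

Mean = 59.0000


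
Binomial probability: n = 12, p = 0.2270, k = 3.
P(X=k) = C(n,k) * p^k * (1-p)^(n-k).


C(12,3) = 220
p^3 = 0.011697
(1-p)^9 = 0.098541
P = 220 * 0.011697 * 0.098541 = 0.2536

P(X=3) = 0.2536


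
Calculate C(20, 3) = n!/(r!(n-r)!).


C(20,3) = 20!/(3! × 17!)
= 2432902008176640000/(6 × 355687428096000)
= 1140

C(20,3) = 1140


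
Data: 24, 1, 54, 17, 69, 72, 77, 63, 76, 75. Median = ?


Sorted: 1, 17, 24, 54, 63, 69, 72, 75, 76, 77
n = 10 (even)
Middle values: 63 and 69
Median = (63+69)/2 = 66.0000

Median = 66.0000


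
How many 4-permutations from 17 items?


P(17,4) = 17!/13!
= 355687428096000/6227020800
= 57120

P(17,4) = 57120


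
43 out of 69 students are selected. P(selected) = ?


P = 43/69 = 0.6232

P = 0.6232


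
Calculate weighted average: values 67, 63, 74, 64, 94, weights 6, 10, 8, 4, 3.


Numerator = 67*6 + 63*10 + 74*8 + 64*4 + 94*3 = 2162
Denominator = 6 + 10 + 8 + 4 + 3 = 31
WM = 2162/31 = 69.7419

WM = 69.7419


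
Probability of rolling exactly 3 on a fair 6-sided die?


Favorable outcomes (roll = 3): 1
Total outcomes = 6
P = 1/6 = 0.1667

P = 0.1667


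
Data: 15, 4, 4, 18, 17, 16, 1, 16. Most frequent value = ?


Frequencies: 1:1, 4:2, 15:1, 16:2, 17:1, 18:1
Max frequency = 2
Mode = 4, 16

Mode = 4, 16


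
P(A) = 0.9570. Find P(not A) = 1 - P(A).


P(not A) = 1 - 0.9570 = 0.0430

P(not A) = 0.0430


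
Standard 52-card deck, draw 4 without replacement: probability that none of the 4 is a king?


P(no kings) = (48/52) × (47/51) × (46/50) × (45/49)
= 0.7187

P = 0.7187


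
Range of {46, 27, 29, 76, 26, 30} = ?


Max = 76, Min = 26
Range = 76 - 26 = 50

Range = 50


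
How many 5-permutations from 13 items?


P(13,5) = 13!/8!
= 6227020800/40320
= 154440

P(13,5) = 154440


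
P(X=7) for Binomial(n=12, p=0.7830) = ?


C(12,7) = 792
p^7 = 0.180440
(1-p)^5 = 0.000481
P = 792 * 0.180440 * 0.000481 = 0.0688

P(X=7) = 0.0688


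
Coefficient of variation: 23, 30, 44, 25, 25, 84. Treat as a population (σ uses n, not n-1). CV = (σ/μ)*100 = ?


Mean = 38.5000
SD = 21.5155
CV = (21.5155/38.5000)*100 = 55.8844%

CV = 55.8844%


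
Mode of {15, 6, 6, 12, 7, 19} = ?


Frequencies: 6:2, 7:1, 12:1, 15:1, 19:1
Max frequency = 2
Mode = 6

Mode = 6


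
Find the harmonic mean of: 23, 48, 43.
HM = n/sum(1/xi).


Sum of reciprocals = 1/23 + 1/48 + 1/43 = 0.087567
HM = 3/0.087567 = 34.2593

HM = 34.2593


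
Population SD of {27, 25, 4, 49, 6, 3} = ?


Mean = 19.0000
Variance = 275.0000
SD = sqrt(275.0000) = 16.5831

SD = 16.5831


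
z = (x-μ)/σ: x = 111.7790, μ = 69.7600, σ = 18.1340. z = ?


z = (111.7790 - 69.7600)/18.1340
= 42.0190/18.1340
= 2.3171

z = 2.3171


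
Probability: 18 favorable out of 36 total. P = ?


P = 18/36 = 0.5000

P = 0.5000


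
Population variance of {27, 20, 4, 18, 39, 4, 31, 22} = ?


Mean = 20.6250
Squared deviations: 40.6406, 0.3906, 276.3906, 6.8906, 337.6406, 276.3906, 107.6406, 1.8906
Sum = 1047.8750
Variance = 1047.8750/8 = 130.9844

Variance = 130.9844


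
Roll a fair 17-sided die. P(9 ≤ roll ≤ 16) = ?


Favorable outcomes (9 ≤ roll ≤ 16): 8
Total outcomes = 17
P = 8/17 = 0.4706

P = 0.4706


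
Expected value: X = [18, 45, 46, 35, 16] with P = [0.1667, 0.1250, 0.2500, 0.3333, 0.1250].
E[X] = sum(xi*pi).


E[X] = 18*0.1667 + 45*0.1250 + 46*0.2500 + 35*0.3333 + 16*0.1250
= 3.0006 + 5.6250 + 11.5000 + 11.6655 + 2.0000
= 33.7911

E[X] = 33.7911


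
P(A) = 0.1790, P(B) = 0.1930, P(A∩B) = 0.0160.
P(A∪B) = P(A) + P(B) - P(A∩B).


P(A∪B) = 0.1790 + 0.1930 - 0.0160
= 0.3720 - 0.0160
= 0.3560

P(A∪B) = 0.3560


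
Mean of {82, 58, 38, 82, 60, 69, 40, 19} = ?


Sum = 82 + 58 + 38 + 82 + 60 + 69 + 40 + 19 = 448
n = 8
Mean = 448/8 = 56.0000

Mean = 56.0000


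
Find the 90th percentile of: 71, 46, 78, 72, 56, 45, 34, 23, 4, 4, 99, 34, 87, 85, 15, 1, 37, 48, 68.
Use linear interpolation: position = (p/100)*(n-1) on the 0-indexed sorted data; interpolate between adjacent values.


Sorted: 1, 4, 4, 15, 23, 34, 34, 37, 45, 46, 48, 56, 68, 71, 72, 78, 85, 87, 99
n = 19
Index = 90/100 * 18 = 16.2000
Lower = data[16] = 85, Upper = data[17] = 87
P90 = 85 + 0.2000*(2) = 85.4000

P90 = 85.4000


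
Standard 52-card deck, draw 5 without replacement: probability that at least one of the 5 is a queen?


P(at least one) = 1 - P(none)
P(none) = (48/52) × (47/51) × (46/50) × (45/49) × (44/48) = 0.658842
P(at least one) = 1 - 0.658842 = 0.3412

P = 0.3412


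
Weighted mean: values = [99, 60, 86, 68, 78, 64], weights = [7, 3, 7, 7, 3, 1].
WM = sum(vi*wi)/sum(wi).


Numerator = 99*7 + 60*3 + 86*7 + 68*7 + 78*3 + 64*1 = 2249
Denominator = 7 + 3 + 7 + 7 + 3 + 1 = 28
WM = 2249/28 = 80.3214

WM = 80.3214


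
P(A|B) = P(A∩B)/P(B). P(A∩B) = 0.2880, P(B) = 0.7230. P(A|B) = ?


P(A|B) = 0.2880/0.7230 = 0.3983

P(A|B) = 0.3983


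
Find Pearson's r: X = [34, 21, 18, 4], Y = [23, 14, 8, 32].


Mean X = 19.2500, Mean Y = 19.2500
SD X = 10.662434, SD Y = 9.093267
Cov = -33.562500
r = -33.562500/(10.662434*9.093267) = -0.3462

r = -0.3462


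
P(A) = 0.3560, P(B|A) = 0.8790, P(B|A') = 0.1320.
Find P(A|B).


P(B) = P(B|A)*P(A) + P(B|A')*P(A')
= 0.8790*0.3560 + 0.1320*0.6440
= 0.312924 + 0.085008 = 0.397932
P(A|B) = 0.312924/0.397932 = 0.7864

P(A|B) = 0.7864


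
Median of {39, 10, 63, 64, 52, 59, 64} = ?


Sorted: 10, 39, 52, 59, 63, 64, 64
n = 7 (odd)
Middle value = 59

Median = 59


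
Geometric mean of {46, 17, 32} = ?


Product = 46 × 17 × 32 = 25024
GM = 25024^(1/3) = 29.2495

GM = 29.2495


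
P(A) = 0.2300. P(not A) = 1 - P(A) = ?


P(not A) = 1 - 0.2300 = 0.7700

P(not A) = 0.7700


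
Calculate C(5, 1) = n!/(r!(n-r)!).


C(5,1) = 5!/(1! × 4!)
= 120/(1 × 24)
= 5

C(5,1) = 5


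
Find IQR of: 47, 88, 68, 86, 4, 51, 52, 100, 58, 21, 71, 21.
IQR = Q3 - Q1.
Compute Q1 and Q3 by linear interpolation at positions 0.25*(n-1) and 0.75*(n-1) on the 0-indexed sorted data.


Sorted: 4, 21, 21, 47, 51, 52, 58, 68, 71, 86, 88, 100
Q1 (25th %ile) = 40.5000
Q3 (75th %ile) = 74.7500
IQR = 74.7500 - 40.5000 = 34.2500

IQR = 34.2500


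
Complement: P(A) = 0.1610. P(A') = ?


P(not A) = 1 - 0.1610 = 0.8390

P(not A) = 0.8390


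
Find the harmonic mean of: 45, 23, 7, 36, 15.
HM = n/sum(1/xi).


Sum of reciprocals = 1/45 + 1/23 + 1/7 + 1/36 + 1/15 = 0.303002
HM = 5/0.303002 = 16.5015

HM = 16.5015


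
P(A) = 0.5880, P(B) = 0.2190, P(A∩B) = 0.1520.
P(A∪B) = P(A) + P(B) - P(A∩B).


P(A∪B) = 0.5880 + 0.2190 - 0.1520
= 0.8070 - 0.1520
= 0.6550

P(A∪B) = 0.6550


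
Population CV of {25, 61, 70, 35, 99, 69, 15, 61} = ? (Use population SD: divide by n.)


Mean = 54.3750
SD = 25.8018
CV = (25.8018/54.3750)*100 = 47.4516%

CV = 47.4516%


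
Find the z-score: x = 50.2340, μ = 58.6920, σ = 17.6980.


z = (50.2340 - 58.6920)/17.6980
= -8.4580/17.6980
= -0.4779

z = -0.4779


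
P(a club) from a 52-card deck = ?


13 clubs in 52 cards
P = 13/52 = 0.2500

P = 0.2500


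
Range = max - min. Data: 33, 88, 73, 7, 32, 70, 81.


Max = 88, Min = 7
Range = 88 - 7 = 81

Range = 81


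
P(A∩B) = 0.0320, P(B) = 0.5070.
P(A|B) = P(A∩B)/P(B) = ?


P(A|B) = 0.0320/0.5070 = 0.0631

P(A|B) = 0.0631


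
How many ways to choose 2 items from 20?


C(20,2) = 20!/(2! × 18!)
= 2432902008176640000/(2 × 6402373705728000)
= 190

C(20,2) = 190


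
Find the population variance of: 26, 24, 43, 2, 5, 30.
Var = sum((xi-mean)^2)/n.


Mean = 21.6667
Squared deviations: 18.7778, 5.4444, 455.1111, 386.7778, 277.7778, 69.4444
Sum = 1213.3333
Variance = 1213.3333/6 = 202.2222

Variance = 202.2222


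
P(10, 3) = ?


P(10,3) = 10!/7!
= 3628800/5040
= 720

P(10,3) = 720


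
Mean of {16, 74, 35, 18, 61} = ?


Sum = 16 + 74 + 35 + 18 + 61 = 204
n = 5
Mean = 204/5 = 40.8000

Mean = 40.8000


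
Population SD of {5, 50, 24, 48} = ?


Mean = 31.7500
Variance = 343.1875
SD = sqrt(343.1875) = 18.5253

SD = 18.5253


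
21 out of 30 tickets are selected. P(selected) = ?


P = 21/30 = 0.7000

P = 0.7000


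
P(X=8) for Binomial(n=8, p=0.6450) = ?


C(8,8) = 1
p^8 = 0.029956
(1-p)^0 = 1.000000
P = 1 * 0.029956 * 1.000000 = 0.0300

P(X=8) = 0.0300


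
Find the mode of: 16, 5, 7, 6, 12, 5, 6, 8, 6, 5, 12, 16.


Frequencies: 5:3, 6:3, 7:1, 8:1, 12:2, 16:2
Max frequency = 3
Mode = 5, 6

Mode = 5, 6


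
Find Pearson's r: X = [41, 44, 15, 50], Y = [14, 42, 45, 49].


Mean X = 37.5000, Mean Y = 37.5000
SD X = 13.388428, SD Y = 13.793114
Cov = -19.500000
r = -19.500000/(13.388428*13.793114) = -0.1056

r = -0.1056


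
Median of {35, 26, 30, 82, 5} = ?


Sorted: 5, 26, 30, 35, 82
n = 5 (odd)
Middle value = 30

Median = 30


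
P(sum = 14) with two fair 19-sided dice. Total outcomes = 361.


Total outcomes = 19×19 = 361
Favorable (sum = 14): 13
P = 13/361 = 0.0360

P = 0.0360


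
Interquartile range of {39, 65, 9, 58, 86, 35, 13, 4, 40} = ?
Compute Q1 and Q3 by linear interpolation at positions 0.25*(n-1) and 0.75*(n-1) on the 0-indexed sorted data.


Sorted: 4, 9, 13, 35, 39, 40, 58, 65, 86
Q1 (25th %ile) = 13.0000
Q3 (75th %ile) = 58.0000
IQR = 58.0000 - 13.0000 = 45.0000

IQR = 45.0000


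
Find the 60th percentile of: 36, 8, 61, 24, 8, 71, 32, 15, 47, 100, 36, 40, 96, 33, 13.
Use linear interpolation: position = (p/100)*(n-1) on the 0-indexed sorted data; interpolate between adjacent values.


Sorted: 8, 8, 13, 15, 24, 32, 33, 36, 36, 40, 47, 61, 71, 96, 100
n = 15
Index = 60/100 * 14 = 8.4000
Lower = data[8] = 36, Upper = data[9] = 40
P60 = 36 + 0.4000*(4) = 37.6000

P60 = 37.6000


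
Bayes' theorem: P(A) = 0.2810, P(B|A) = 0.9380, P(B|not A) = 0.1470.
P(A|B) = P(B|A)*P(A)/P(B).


P(B) = P(B|A)*P(A) + P(B|A')*P(A')
= 0.9380*0.2810 + 0.1470*0.7190
= 0.263578 + 0.105693 = 0.369271
P(A|B) = 0.263578/0.369271 = 0.7138

P(A|B) = 0.7138


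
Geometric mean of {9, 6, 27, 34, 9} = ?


Product = 9 × 6 × 27 × 34 × 9 = 446148
GM = 446148^(1/5) = 13.4864

GM = 13.4864


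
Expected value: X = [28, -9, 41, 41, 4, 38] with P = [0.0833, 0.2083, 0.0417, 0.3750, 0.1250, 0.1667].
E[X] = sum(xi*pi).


E[X] = 28*0.0833 - 9*0.2083 + 41*0.0417 + 41*0.3750 + 4*0.1250 + 38*0.1667
= 2.3324 - 1.8747 + 1.7097 + 15.3750 + 0.5000 + 6.3346
= 24.3770

E[X] = 24.3770


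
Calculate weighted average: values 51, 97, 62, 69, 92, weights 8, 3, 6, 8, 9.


Numerator = 51*8 + 97*3 + 62*6 + 69*8 + 92*9 = 2451
Denominator = 8 + 3 + 6 + 8 + 9 = 34
WM = 2451/34 = 72.0882

WM = 72.0882


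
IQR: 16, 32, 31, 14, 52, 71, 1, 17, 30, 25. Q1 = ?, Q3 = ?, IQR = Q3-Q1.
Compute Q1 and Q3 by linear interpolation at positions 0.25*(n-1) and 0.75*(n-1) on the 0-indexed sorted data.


Sorted: 1, 14, 16, 17, 25, 30, 31, 32, 52, 71
Q1 (25th %ile) = 16.2500
Q3 (75th %ile) = 31.7500
IQR = 31.7500 - 16.2500 = 15.5000

IQR = 15.5000


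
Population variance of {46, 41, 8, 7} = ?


Mean = 25.5000
Squared deviations: 420.2500, 240.2500, 306.2500, 342.2500
Sum = 1309.0000
Variance = 1309.0000/4 = 327.2500

Variance = 327.2500


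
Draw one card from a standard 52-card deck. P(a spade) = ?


13 spades in 52 cards
P = 13/52 = 0.2500

P = 0.2500


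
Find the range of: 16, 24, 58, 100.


Max = 100, Min = 16
Range = 100 - 16 = 84

Range = 84


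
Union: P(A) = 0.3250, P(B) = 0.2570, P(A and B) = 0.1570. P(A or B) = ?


P(A∪B) = 0.3250 + 0.2570 - 0.1570
= 0.5820 - 0.1570
= 0.4250

P(A∪B) = 0.4250


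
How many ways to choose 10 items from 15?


C(15,10) = 15!/(10! × 5!)
= 1307674368000/(3628800 × 120)
= 3003

C(15,10) = 3003


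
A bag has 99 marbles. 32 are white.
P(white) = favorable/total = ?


P = 32/99 = 0.3232

P = 0.3232


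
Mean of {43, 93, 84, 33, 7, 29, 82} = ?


Sum = 43 + 93 + 84 + 33 + 7 + 29 + 82 = 371
n = 7
Mean = 371/7 = 53.0000

Mean = 53.0000


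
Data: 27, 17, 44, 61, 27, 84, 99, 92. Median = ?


Sorted: 17, 27, 27, 44, 61, 84, 92, 99
n = 8 (even)
Middle values: 44 and 61
Median = (44+61)/2 = 52.5000

Median = 52.5000


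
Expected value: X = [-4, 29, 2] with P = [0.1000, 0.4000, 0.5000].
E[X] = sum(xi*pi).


E[X] = -4*0.1000 + 29*0.4000 + 2*0.5000
= -0.4000 + 11.6000 + 1.0000
= 12.2000

E[X] = 12.2000


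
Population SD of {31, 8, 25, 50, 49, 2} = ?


Mean = 27.5000
Variance = 336.2500
SD = sqrt(336.2500) = 18.3371

SD = 18.3371


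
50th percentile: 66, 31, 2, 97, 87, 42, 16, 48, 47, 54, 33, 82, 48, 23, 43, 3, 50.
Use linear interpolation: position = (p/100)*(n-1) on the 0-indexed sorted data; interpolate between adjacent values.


Sorted: 2, 3, 16, 23, 31, 33, 42, 43, 47, 48, 48, 50, 54, 66, 82, 87, 97
n = 17
Index = 50/100 * 16 = 8.0000
Lower = data[8] = 47, Upper = data[9] = 48
P50 = 47 + 0*(1) = 47.0000

P50 = 47.0000


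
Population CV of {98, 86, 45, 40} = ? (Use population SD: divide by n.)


Mean = 67.2500
SD = 25.1732
CV = (25.1732/67.2500)*100 = 37.4322%

CV = 37.4322%


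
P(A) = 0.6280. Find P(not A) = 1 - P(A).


P(not A) = 1 - 0.6280 = 0.3720

P(not A) = 0.3720


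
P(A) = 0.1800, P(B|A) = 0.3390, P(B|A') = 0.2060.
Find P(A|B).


P(B) = P(B|A)*P(A) + P(B|A')*P(A')
= 0.3390*0.1800 + 0.2060*0.8200
= 0.061020 + 0.168920 = 0.229940
P(A|B) = 0.061020/0.229940 = 0.2654

P(A|B) = 0.2654


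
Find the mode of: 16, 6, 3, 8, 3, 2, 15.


Frequencies: 2:1, 3:2, 6:1, 8:1, 15:1, 16:1
Max frequency = 2
Mode = 3

Mode = 3


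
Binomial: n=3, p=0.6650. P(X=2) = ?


C(3,2) = 3
p^2 = 0.442225
(1-p)^1 = 0.335000
P = 3 * 0.442225 * 0.335000 = 0.4444

P(X=2) = 0.4444


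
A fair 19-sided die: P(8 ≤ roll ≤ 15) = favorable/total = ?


Favorable outcomes (8 ≤ roll ≤ 15): 8
Total outcomes = 19
P = 8/19 = 0.4211

P = 0.4211


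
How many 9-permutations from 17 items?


P(17,9) = 17!/8!
= 355687428096000/40320
= 8821612800

P(17,9) = 8821612800


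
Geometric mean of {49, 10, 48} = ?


Product = 49 × 10 × 48 = 23520
GM = 23520^(1/3) = 28.6514

GM = 28.6514


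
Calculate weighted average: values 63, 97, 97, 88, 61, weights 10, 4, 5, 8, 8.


Numerator = 63*10 + 97*4 + 97*5 + 88*8 + 61*8 = 2695
Denominator = 10 + 4 + 5 + 8 + 8 = 35
WM = 2695/35 = 77.0000

WM = 77.0000


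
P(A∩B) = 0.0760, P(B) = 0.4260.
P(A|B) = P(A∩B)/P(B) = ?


P(A|B) = 0.0760/0.4260 = 0.1784

P(A|B) = 0.1784


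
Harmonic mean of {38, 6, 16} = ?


Sum of reciprocals = 1/38 + 1/6 + 1/16 = 0.255482
HM = 3/0.255482 = 11.7425

HM = 11.7425


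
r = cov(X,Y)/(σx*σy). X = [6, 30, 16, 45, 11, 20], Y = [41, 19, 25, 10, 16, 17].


Mean X = 21.3333, Mean Y = 21.3333
SD X = 12.957194, SD Y = 9.843215
Cov = -91.444444
r = -91.444444/(12.957194*9.843215) = -0.7170

r = -0.7170


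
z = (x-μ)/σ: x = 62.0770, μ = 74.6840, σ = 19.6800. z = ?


z = (62.0770 - 74.6840)/19.6800
= -12.6070/19.6800
= -0.6406

z = -0.6406


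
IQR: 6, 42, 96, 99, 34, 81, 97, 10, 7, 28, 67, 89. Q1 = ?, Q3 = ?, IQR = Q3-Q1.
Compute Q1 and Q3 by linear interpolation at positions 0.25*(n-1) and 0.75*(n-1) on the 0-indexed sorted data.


Sorted: 6, 7, 10, 28, 34, 42, 67, 81, 89, 96, 97, 99
Q1 (25th %ile) = 23.5000
Q3 (75th %ile) = 90.7500
IQR = 90.7500 - 23.5000 = 67.2500

IQR = 67.2500


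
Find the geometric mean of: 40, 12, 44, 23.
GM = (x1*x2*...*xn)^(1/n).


Product = 40 × 12 × 44 × 23 = 485760
GM = 485760^(1/4) = 26.4001

GM = 26.4001


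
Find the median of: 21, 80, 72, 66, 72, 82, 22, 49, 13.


Sorted: 13, 21, 22, 49, 66, 72, 72, 80, 82
n = 9 (odd)
Middle value = 66

Median = 66


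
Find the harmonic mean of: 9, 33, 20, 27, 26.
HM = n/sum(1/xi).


Sum of reciprocals = 1/9 + 1/33 + 1/20 + 1/27 + 1/26 = 0.266913
HM = 5/0.266913 = 18.7327

HM = 18.7327


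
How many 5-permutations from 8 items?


P(8,5) = 8!/3!
= 40320/6
= 6720

P(8,5) = 6720


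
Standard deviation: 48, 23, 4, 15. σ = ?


Mean = 22.5000
Variance = 262.2500
SD = sqrt(262.2500) = 16.1941

SD = 16.1941


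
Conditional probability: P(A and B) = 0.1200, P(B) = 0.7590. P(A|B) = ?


P(A|B) = 0.1200/0.7590 = 0.1581

P(A|B) = 0.1581


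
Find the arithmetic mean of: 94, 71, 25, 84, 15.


Sum = 94 + 71 + 25 + 84 + 15 = 289
n = 5
Mean = 289/5 = 57.8000

Mean = 57.8000


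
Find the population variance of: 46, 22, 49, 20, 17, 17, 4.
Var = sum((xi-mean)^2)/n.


Mean = 25.0000
Squared deviations: 441.0000, 9.0000, 576.0000, 25.0000, 64.0000, 64.0000, 441.0000
Sum = 1620.0000
Variance = 1620.0000/7 = 231.4286

Variance = 231.4286


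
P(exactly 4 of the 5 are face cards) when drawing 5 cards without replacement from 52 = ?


Hypergeometric: P(X=4) = C(12,4)·C(40,1) / C(52,5)
= 495 × 40 / 2598960
= 19800/2598960 = 0.0076

P = 0.0076


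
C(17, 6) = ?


C(17,6) = 17!/(6! × 11!)
= 355687428096000/(720 × 39916800)
= 12376

C(17,6) = 12376


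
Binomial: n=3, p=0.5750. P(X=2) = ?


C(3,2) = 3
p^2 = 0.330625
(1-p)^1 = 0.425000
P = 3 * 0.330625 * 0.425000 = 0.4215

P(X=2) = 0.4215


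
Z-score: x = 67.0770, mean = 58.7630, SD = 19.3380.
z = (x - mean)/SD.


z = (67.0770 - 58.7630)/19.3380
= 8.3140/19.3380
= 0.4299

z = 0.4299


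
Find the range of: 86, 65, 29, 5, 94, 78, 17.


Max = 94, Min = 5
Range = 94 - 5 = 89

Range = 89


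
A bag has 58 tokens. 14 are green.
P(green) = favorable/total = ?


P = 14/58 = 0.2414

P = 0.2414


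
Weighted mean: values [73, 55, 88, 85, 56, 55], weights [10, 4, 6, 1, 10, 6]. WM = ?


Numerator = 73*10 + 55*4 + 88*6 + 85*1 + 56*10 + 55*6 = 2453
Denominator = 10 + 4 + 6 + 1 + 10 + 6 = 37
WM = 2453/37 = 66.2973

WM = 66.2973


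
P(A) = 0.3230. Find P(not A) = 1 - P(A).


P(not A) = 1 - 0.3230 = 0.6770

P(not A) = 0.6770


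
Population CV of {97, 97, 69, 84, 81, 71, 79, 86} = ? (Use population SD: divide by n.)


Mean = 83.0000
SD = 9.7596
CV = (9.7596/83.0000)*100 = 11.7586%

CV = 11.7586%


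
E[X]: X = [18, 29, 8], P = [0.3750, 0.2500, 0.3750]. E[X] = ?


E[X] = 18*0.3750 + 29*0.2500 + 8*0.3750
= 6.7500 + 7.2500 + 3.0000
= 17.0000

E[X] = 17.0000


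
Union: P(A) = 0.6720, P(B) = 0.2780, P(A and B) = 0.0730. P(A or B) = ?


P(A∪B) = 0.6720 + 0.2780 - 0.0730
= 0.9500 - 0.0730
= 0.8770

P(A∪B) = 0.8770


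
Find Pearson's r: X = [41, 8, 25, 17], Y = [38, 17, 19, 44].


Mean X = 22.7500, Mean Y = 29.5000
SD X = 12.132086, SD Y = 11.715375
Cov = 58.125000
r = 58.125000/(12.132086*11.715375) = 0.4090

r = 0.4090


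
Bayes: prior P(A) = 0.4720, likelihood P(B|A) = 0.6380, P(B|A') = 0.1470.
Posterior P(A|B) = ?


P(B) = P(B|A)*P(A) + P(B|A')*P(A')
= 0.6380*0.4720 + 0.1470*0.5280
= 0.301136 + 0.077616 = 0.378752
P(A|B) = 0.301136/0.378752 = 0.7951

P(A|B) = 0.7951


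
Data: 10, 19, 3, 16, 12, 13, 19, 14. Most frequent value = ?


Frequencies: 3:1, 10:1, 12:1, 13:1, 14:1, 16:1, 19:2
Max frequency = 2
Mode = 19

Mode = 19


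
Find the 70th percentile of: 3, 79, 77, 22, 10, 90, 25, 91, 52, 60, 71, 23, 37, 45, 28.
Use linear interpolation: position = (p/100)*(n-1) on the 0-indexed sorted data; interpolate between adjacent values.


Sorted: 3, 10, 22, 23, 25, 28, 37, 45, 52, 60, 71, 77, 79, 90, 91
n = 15
Index = 70/100 * 14 = 9.8000
Lower = data[9] = 60, Upper = data[10] = 71
P70 = 60 + 0.8000*(11) = 68.8000

P70 = 68.8000


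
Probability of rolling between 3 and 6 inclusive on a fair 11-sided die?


Favorable outcomes (3 ≤ roll ≤ 6): 4
Total outcomes = 11
P = 4/11 = 0.3636

P = 0.3636


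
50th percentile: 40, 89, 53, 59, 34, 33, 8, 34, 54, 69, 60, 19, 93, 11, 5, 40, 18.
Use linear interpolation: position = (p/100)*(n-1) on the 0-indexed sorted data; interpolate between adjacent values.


Sorted: 5, 8, 11, 18, 19, 33, 34, 34, 40, 40, 53, 54, 59, 60, 69, 89, 93
n = 17
Index = 50/100 * 16 = 8.0000
Lower = data[8] = 40, Upper = data[9] = 40
P50 = 40 + 0*(0) = 40.0000

P50 = 40.0000


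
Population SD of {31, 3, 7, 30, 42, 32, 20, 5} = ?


Mean = 21.2500
Variance = 189.9375
SD = sqrt(189.9375) = 13.7818

SD = 13.7818


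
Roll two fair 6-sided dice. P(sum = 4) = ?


Total outcomes = 6×6 = 36
Favorable (sum = 4): 3
P = 3/36 = 0.0833

P = 0.0833


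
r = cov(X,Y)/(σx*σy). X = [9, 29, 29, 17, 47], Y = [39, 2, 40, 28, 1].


Mean X = 26.2000, Mean Y = 22.0000
SD X = 12.874782, SD Y = 17.262677
Cov = -158.000000
r = -158.000000/(12.874782*17.262677) = -0.7109

r = -0.7109


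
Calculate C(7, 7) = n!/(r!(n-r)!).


C(7,7) = 7!/(7! × 0!)
= 5040/(5040 × 1)
= 1

C(7,7) = 1


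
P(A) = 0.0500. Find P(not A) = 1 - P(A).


P(not A) = 1 - 0.0500 = 0.9500

P(not A) = 0.9500


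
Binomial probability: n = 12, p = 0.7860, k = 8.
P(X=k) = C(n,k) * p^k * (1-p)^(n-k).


C(12,8) = 495
p^8 = 0.145673
(1-p)^4 = 0.002097
P = 495 * 0.145673 * 0.002097 = 0.1512

P(X=8) = 0.1512


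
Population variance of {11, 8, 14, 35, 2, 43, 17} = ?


Mean = 18.5714
Squared deviations: 57.3265, 111.7551, 20.8980, 269.8980, 274.6122, 596.7551, 2.4694
Sum = 1333.7143
Variance = 1333.7143/7 = 190.5306

Variance = 190.5306


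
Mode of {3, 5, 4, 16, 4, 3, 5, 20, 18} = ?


Frequencies: 3:2, 4:2, 5:2, 16:1, 18:1, 20:1
Max frequency = 2
Mode = 3, 4, 5

Mode = 3, 4, 5


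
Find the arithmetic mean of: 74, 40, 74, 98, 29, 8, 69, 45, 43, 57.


Sum = 74 + 40 + 74 + 98 + 29 + 8 + 69 + 45 + 43 + 57 = 537
n = 10
Mean = 537/10 = 53.7000

Mean = 53.7000


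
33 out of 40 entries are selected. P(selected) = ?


P = 33/40 = 0.8250

P = 0.8250


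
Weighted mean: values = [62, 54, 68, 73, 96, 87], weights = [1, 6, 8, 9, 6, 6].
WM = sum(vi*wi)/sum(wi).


Numerator = 62*1 + 54*6 + 68*8 + 73*9 + 96*6 + 87*6 = 2685
Denominator = 1 + 6 + 8 + 9 + 6 + 6 = 36
WM = 2685/36 = 74.5833

WM = 74.5833


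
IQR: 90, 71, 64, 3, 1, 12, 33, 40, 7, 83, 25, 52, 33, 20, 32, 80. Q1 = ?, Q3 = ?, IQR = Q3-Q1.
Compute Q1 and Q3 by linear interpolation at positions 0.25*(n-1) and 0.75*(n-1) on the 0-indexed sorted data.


Sorted: 1, 3, 7, 12, 20, 25, 32, 33, 33, 40, 52, 64, 71, 80, 83, 90
Q1 (25th %ile) = 18.0000
Q3 (75th %ile) = 65.7500
IQR = 65.7500 - 18.0000 = 47.7500

IQR = 47.7500


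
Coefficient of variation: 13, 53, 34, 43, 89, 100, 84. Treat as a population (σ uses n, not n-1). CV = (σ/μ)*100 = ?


Mean = 59.4286
SD = 29.8513
CV = (29.8513/59.4286)*100 = 50.2306%

CV = 50.2306%


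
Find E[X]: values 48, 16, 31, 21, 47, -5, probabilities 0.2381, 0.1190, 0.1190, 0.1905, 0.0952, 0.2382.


E[X] = 48*0.2381 + 16*0.1190 + 31*0.1190 + 21*0.1905 + 47*0.0952 - 5*0.2382
= 11.4288 + 1.9040 + 3.6890 + 4.0005 + 4.4744 - 1.1910
= 24.3057

E[X] = 24.3057


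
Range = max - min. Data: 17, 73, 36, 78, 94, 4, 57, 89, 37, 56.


Max = 94, Min = 4
Range = 94 - 4 = 90

Range = 90


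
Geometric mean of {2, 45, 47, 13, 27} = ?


Product = 2 × 45 × 47 × 13 × 27 = 1484730
GM = 1484730^(1/5) = 17.1526

GM = 17.1526


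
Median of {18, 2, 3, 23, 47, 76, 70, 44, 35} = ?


Sorted: 2, 3, 18, 23, 35, 44, 47, 70, 76
n = 9 (odd)
Middle value = 35

Median = 35


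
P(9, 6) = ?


P(9,6) = 9!/3!
= 362880/6
= 60480

P(9,6) = 60480


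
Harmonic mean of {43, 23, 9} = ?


Sum of reciprocals = 1/43 + 1/23 + 1/9 = 0.177845
HM = 3/0.177845 = 16.8686

HM = 16.8686


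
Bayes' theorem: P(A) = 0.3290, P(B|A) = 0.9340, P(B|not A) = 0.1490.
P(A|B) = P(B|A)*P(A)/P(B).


P(B) = P(B|A)*P(A) + P(B|A')*P(A')
= 0.9340*0.3290 + 0.1490*0.6710
= 0.307286 + 0.099979 = 0.407265
P(A|B) = 0.307286/0.407265 = 0.7545

P(A|B) = 0.7545


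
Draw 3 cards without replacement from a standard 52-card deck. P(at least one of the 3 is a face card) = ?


P(at least one) = 1 - P(none)
P(none) = (40/52) × (39/51) × (38/50) = 0.447059
P(at least one) = 1 - 0.447059 = 0.5529

P = 0.5529


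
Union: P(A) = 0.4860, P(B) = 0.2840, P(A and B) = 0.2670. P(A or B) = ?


P(A∪B) = 0.4860 + 0.2840 - 0.2670
= 0.7700 - 0.2670
= 0.5030

P(A∪B) = 0.5030


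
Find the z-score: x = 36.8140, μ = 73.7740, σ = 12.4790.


z = (36.8140 - 73.7740)/12.4790
= -36.9600/12.4790
= -2.9618

z = -2.9618


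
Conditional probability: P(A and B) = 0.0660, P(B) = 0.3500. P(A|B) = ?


P(A|B) = 0.0660/0.3500 = 0.1886

P(A|B) = 0.1886


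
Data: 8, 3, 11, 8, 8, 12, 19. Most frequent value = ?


Frequencies: 3:1, 8:3, 11:1, 12:1, 19:1
Max frequency = 3
Mode = 8

Mode = 8


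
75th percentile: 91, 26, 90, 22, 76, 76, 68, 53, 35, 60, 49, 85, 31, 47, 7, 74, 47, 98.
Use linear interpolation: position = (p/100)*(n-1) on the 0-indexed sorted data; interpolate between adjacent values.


Sorted: 7, 22, 26, 31, 35, 47, 47, 49, 53, 60, 68, 74, 76, 76, 85, 90, 91, 98
n = 18
Index = 75/100 * 17 = 12.7500
Lower = data[12] = 76, Upper = data[13] = 76
P75 = 76 + 0.7500*(0) = 76.0000

P75 = 76.0000


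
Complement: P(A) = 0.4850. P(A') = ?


P(not A) = 1 - 0.4850 = 0.5150

P(not A) = 0.5150


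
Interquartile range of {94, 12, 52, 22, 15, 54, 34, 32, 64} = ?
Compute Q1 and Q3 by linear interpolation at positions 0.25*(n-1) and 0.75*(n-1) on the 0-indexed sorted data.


Sorted: 12, 15, 22, 32, 34, 52, 54, 64, 94
Q1 (25th %ile) = 22.0000
Q3 (75th %ile) = 54.0000
IQR = 54.0000 - 22.0000 = 32.0000

IQR = 32.0000
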